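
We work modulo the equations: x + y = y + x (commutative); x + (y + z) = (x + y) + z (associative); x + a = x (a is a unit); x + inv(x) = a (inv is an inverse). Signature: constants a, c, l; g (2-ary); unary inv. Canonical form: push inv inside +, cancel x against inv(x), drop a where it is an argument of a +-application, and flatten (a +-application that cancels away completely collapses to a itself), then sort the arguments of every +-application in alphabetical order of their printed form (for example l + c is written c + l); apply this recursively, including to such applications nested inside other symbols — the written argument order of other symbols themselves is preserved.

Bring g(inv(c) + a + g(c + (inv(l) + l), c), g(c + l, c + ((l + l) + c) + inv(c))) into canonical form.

Answer: g(g(c, c) + inv(c), g(c + l, c + l + l))

Derivation:
Focus inside:  inv(c) + a + g(c + (inv(l) + l), c)
Collect terms:  inv(c) + g(c, c)
Order the arguments:  g(c, c) + inv(c)
Put back:  g(g(c, c) + inv(c), g(c + l, c + l + l))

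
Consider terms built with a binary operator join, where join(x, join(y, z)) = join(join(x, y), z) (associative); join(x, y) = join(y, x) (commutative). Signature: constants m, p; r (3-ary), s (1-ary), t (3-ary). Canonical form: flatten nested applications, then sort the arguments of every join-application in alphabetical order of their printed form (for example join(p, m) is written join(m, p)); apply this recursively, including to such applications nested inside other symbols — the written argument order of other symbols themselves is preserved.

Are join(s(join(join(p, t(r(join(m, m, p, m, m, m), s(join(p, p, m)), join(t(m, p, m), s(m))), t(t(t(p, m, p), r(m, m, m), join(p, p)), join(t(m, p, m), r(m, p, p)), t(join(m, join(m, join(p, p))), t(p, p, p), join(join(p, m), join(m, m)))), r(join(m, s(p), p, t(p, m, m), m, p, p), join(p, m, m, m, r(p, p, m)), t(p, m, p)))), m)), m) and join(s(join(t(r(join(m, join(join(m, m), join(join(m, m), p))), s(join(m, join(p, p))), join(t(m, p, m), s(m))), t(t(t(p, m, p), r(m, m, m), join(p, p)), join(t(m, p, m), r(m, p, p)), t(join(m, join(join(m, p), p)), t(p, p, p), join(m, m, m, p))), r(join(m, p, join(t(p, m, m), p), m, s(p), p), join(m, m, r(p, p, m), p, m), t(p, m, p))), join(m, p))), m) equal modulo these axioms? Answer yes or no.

Answer: yes — both canonical forms are join(m, s(join(m, p, t(r(join(m, m, m, m, m, p), s(join(m, p, p)), join(s(m), t(m, p, m))), t(t(t(p, m, p), r(m, m, m), join(p, p)), join(r(m, p, p), t(m, p, m)), t(join(m, m, p, p), t(p, p, p), join(m, m, m, p))), r(join(m, m, p, p, p, s(p), t(p, m, m)), join(m, m, m, p, r(p, p, m)), t(p, m, p))))))

Derivation:
Left:  join(s(join(join(p, t(r(join(m, m, p, m, m, m), s(join(p, p, m)), join(t(m, p, m), s(m))), t(t(t(p, m, p), r(m, m, m), join(p, p)), join(t(m, p, m), r(m, p, p)), t(join(m, join(m, join(p, p))), t(p, p, p), join(join(p, m), join(m, m)))), r(join(m, s(p), p, t(p, m, m), m, p, p), join(p, m, m, m, r(p, p, m)), t(p, m, p)))), m)), m)
  Simplify inside:  s(join(join(p, t(r(join(m, m, p, m, m, m), s(join(p, p, m)), join(t(m, p, m), s(m))), t(t(t(p, m, p), r(m, m, m), join(p, p)), join(t(m, p, m), r(m, p, p)), t(join(m, join(m, join(p, p))), t(p, p, p), join(join(p, m), join(m, m)))), r(join(m, s(p), p, t(p, m, m), m, p, p), join(p, m, m, m, r(p, p, m)), t(p, m, p)))), m))  →  s(join(m, p, t(r(join(m, m, m, m, m, p), s(join(m, p, p)), join(s(m), t(m, p, m))), t(t(t(p, m, p), r(m, m, m), join(p, p)), join(r(m, p, p), t(m, p, m)), t(join(m, m, p, p), t(p, p, p), join(m, m, m, p))), r(join(m, m, p, p, p, s(p), t(p, m, m)), join(m, m, m, p, r(p, p, m)), t(p, m, p)))))
  Order the arguments:  join(m, s(join(m, p, t(r(join(m, m, m, m, m, p), s(join(m, p, p)), join(s(m), t(m, p, m))), t(t(t(p, m, p), r(m, m, m), join(p, p)), join(r(m, p, p), t(m, p, m)), t(join(m, m, p, p), t(p, p, p), join(m, m, m, p))), r(join(m, m, p, p, p, s(p), t(p, m, m)), join(m, m, m, p, r(p, p, m)), t(p, m, p))))))
Right:  join(s(join(t(r(join(m, join(join(m, m), join(join(m, m), p))), s(join(m, join(p, p))), join(t(m, p, m), s(m))), t(t(t(p, m, p), r(m, m, m), join(p, p)), join(t(m, p, m), r(m, p, p)), t(join(m, join(join(m, p), p)), t(p, p, p), join(m, m, m, p))), r(join(m, p, join(t(p, m, m), p), m, s(p), p), join(m, m, r(p, p, m), p, m), t(p, m, p))), join(m, p))), m)
  Simplify inside:  s(join(t(r(join(m, join(join(m, m), join(join(m, m), p))), s(join(m, join(p, p))), join(t(m, p, m), s(m))), t(t(t(p, m, p), r(m, m, m), join(p, p)), join(t(m, p, m), r(m, p, p)), t(join(m, join(join(m, p), p)), t(p, p, p), join(m, m, m, p))), r(join(m, p, join(t(p, m, m), p), m, s(p), p), join(m, m, r(p, p, m), p, m), t(p, m, p))), join(m, p)))  →  s(join(m, p, t(r(join(m, m, m, m, m, p), s(join(m, p, p)), join(s(m), t(m, p, m))), t(t(t(p, m, p), r(m, m, m), join(p, p)), join(r(m, p, p), t(m, p, m)), t(join(m, m, p, p), t(p, p, p), join(m, m, m, p))), r(join(m, m, p, p, p, s(p), t(p, m, m)), join(m, m, m, p, r(p, p, m)), t(p, m, p)))))
  Order the arguments:  join(m, s(join(m, p, t(r(join(m, m, m, m, m, p), s(join(m, p, p)), join(s(m), t(m, p, m))), t(t(t(p, m, p), r(m, m, m), join(p, p)), join(r(m, p, p), t(m, p, m)), t(join(m, m, p, p), t(p, p, p), join(m, m, m, p))), r(join(m, m, p, p, p, s(p), t(p, m, m)), join(m, m, m, p, r(p, p, m)), t(p, m, p))))))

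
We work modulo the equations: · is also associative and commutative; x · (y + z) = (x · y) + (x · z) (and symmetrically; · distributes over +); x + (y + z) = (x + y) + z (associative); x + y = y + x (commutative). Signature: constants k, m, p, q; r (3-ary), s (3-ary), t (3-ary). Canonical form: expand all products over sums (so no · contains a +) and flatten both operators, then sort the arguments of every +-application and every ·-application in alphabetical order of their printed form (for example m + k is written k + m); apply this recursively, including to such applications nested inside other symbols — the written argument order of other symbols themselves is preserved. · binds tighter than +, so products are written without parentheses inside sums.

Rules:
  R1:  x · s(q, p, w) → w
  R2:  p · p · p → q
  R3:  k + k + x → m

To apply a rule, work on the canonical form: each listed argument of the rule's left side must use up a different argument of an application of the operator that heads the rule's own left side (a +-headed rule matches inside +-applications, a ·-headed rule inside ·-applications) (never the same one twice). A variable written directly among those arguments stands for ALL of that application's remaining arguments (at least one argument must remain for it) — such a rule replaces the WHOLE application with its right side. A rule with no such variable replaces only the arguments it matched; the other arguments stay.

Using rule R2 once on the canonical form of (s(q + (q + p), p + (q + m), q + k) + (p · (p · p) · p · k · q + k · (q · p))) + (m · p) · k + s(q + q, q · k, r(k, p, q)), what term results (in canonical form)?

Canonical form:  k · m · p + k · p · p · p · p · q + k · p · q + s(p + q + q, m + p + q, k + q) + s(q + q, k · q, r(k, p, q))
R2 matches:  uses p, p, p
Giving:  k · m · p + k · p · q + k · p · q · q + s(p + q + q, m + p + q, k + q) + s(q + q, k · q, r(k, p, q))

Answer: k · m · p + k · p · q + k · p · q · q + s(p + q + q, m + p + q, k + q) + s(q + q, k · q, r(k, p, q))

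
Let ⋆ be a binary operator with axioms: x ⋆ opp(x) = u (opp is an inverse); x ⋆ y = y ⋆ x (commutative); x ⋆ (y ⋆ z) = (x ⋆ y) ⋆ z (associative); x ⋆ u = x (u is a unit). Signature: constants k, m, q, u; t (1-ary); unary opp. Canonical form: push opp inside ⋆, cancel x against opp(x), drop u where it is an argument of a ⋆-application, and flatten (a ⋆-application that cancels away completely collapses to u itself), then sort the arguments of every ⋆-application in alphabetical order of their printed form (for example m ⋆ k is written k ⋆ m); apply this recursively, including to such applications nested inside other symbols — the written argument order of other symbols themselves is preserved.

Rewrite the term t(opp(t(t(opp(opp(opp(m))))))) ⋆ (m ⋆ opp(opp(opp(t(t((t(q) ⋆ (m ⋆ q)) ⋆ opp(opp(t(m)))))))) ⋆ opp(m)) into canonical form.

Answer: opp(t(t(m ⋆ q ⋆ t(m) ⋆ t(q)))) ⋆ t(opp(t(t(opp(m)))))

Derivation:
Push opp inside:  distribute opp over ⋆ and collapse double opp
Inverses cancel:  m cancels
Collect:  t(opp(t(t(opp(m))))) ⋆ opp(t(t(m ⋆ q ⋆ t(m) ⋆ t(q))))
Sort arguments:  opp(t(t(m ⋆ q ⋆ t(m) ⋆ t(q)))) ⋆ t(opp(t(t(opp(m)))))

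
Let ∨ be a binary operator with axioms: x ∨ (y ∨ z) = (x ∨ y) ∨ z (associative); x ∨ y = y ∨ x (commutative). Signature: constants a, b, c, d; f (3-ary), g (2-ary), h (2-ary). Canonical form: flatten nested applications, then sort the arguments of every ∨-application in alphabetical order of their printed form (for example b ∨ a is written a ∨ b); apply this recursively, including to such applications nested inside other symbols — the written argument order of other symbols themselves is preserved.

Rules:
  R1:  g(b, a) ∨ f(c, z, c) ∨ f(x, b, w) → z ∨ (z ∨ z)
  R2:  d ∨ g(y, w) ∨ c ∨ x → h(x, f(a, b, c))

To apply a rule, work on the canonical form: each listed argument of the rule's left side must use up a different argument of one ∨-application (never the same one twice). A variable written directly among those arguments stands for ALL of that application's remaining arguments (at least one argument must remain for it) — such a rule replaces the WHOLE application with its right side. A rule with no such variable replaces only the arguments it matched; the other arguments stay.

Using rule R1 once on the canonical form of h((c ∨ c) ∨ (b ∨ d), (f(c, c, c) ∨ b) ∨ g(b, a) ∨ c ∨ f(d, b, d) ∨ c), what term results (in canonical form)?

Answer: h(b ∨ c ∨ c ∨ d, b ∨ c ∨ c ∨ c ∨ c ∨ c)

Derivation:
Canonical form:  h(b ∨ c ∨ c ∨ d, b ∨ c ∨ c ∨ f(c, c, c) ∨ f(d, b, d) ∨ g(b, a))
Match R1:  consume f(c, c, c), f(d, b, d), g(b, a);  w := d, x := d, z := c
Giving:  h(b ∨ c ∨ c ∨ d, b ∨ c ∨ c ∨ c ∨ c ∨ c)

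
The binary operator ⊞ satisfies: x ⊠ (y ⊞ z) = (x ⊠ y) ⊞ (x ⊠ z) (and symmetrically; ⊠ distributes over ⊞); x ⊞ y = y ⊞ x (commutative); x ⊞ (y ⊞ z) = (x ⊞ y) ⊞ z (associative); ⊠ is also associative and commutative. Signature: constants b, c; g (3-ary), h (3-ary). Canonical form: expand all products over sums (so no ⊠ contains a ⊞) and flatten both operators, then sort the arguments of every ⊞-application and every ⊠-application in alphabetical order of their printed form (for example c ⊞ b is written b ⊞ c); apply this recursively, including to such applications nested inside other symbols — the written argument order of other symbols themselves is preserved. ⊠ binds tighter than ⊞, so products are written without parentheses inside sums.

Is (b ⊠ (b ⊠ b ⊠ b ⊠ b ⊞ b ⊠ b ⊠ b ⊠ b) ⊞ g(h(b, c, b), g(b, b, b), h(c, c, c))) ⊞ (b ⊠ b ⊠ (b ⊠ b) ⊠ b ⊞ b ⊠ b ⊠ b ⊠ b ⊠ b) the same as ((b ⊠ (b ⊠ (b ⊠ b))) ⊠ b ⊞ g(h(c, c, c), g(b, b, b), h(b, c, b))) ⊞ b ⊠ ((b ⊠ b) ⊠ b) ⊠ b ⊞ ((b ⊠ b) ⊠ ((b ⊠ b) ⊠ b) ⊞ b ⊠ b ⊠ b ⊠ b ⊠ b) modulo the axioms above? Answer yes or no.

Left:  (b ⊠ (b ⊠ b ⊠ b ⊠ b ⊞ b ⊠ b ⊠ b ⊠ b) ⊞ g(h(b, c, b), g(b, b, b), h(c, c, c))) ⊞ (b ⊠ b ⊠ (b ⊠ b) ⊠ b ⊞ b ⊠ b ⊠ b ⊠ b ⊠ b)
  Distribute:  b ⊠ b ⊠ b ⊠ b ⊠ b ⊞ b ⊠ b ⊠ b ⊠ b ⊠ b ⊞ g(h(b, c, b), g(b, b, b), h(c, c, c)) ⊞ b ⊠ b ⊠ b ⊠ b ⊠ b ⊞ b ⊠ b ⊠ b ⊠ b ⊠ b
  Order the arguments:  b ⊠ b ⊠ b ⊠ b ⊠ b ⊞ b ⊠ b ⊠ b ⊠ b ⊠ b ⊞ b ⊠ b ⊠ b ⊠ b ⊠ b ⊞ b ⊠ b ⊠ b ⊠ b ⊠ b ⊞ g(h(b, c, b), g(b, b, b), h(c, c, c))
Right:  ((b ⊠ (b ⊠ (b ⊠ b))) ⊠ b ⊞ g(h(c, c, c), g(b, b, b), h(b, c, b))) ⊞ b ⊠ ((b ⊠ b) ⊠ b) ⊠ b ⊞ ((b ⊠ b) ⊠ ((b ⊠ b) ⊠ b) ⊞ b ⊠ b ⊠ b ⊠ b ⊠ b)
  Un-nest:  b ⊠ b ⊠ b ⊠ b ⊠ b ⊞ g(h(c, c, c), g(b, b, b), h(b, c, b)) ⊞ b ⊠ b ⊠ b ⊠ b ⊠ b ⊞ b ⊠ b ⊠ b ⊠ b ⊠ b ⊞ b ⊠ b ⊠ b ⊠ b ⊠ b
  Sort arguments:  b ⊠ b ⊠ b ⊠ b ⊠ b ⊞ b ⊠ b ⊠ b ⊠ b ⊠ b ⊞ b ⊠ b ⊠ b ⊠ b ⊠ b ⊞ b ⊠ b ⊠ b ⊠ b ⊠ b ⊞ g(h(c, c, c), g(b, b, b), h(b, c, b))

Answer: no — b ⊠ b ⊠ b ⊠ b ⊠ b ⊞ b ⊠ b ⊠ b ⊠ b ⊠ b ⊞ b ⊠ b ⊠ b ⊠ b ⊠ b ⊞ b ⊠ b ⊠ b ⊠ b ⊠ b ⊞ g(h(b, c, b), g(b, b, b), h(c, c, c)) vs b ⊠ b ⊠ b ⊠ b ⊠ b ⊞ b ⊠ b ⊠ b ⊠ b ⊠ b ⊞ b ⊠ b ⊠ b ⊠ b ⊠ b ⊞ b ⊠ b ⊠ b ⊠ b ⊠ b ⊞ g(h(c, c, c), g(b, b, b), h(b, c, b))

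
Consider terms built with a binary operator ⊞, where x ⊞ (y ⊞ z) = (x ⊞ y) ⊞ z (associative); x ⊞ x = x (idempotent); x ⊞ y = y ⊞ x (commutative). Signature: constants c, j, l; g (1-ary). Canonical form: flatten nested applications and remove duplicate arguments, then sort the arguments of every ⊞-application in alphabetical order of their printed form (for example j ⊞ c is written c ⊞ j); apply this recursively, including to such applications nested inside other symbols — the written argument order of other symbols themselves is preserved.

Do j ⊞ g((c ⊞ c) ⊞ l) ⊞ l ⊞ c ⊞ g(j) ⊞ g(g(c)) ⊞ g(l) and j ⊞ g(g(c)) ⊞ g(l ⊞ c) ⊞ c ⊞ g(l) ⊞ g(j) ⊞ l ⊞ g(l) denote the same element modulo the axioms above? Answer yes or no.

Left:  j ⊞ g((c ⊞ c) ⊞ l) ⊞ l ⊞ c ⊞ g(j) ⊞ g(g(c)) ⊞ g(l)
  Simplify inside:  g((c ⊞ c) ⊞ l)  →  g(c ⊞ l)
  Sort:  c ⊞ g(c ⊞ l) ⊞ g(g(c)) ⊞ g(j) ⊞ g(l) ⊞ j ⊞ l
Right:  j ⊞ g(g(c)) ⊞ g(l ⊞ c) ⊞ c ⊞ g(l) ⊞ g(j) ⊞ l ⊞ g(l)
  Canonicalize subterm:  g(l ⊞ c)  →  g(c ⊞ l)
  Drop duplicates:  drop duplicate g(l)
  Sort arguments:  c ⊞ g(c ⊞ l) ⊞ g(g(c)) ⊞ g(j) ⊞ g(l) ⊞ j ⊞ l

Answer: yes — both canonical forms are c ⊞ g(c ⊞ l) ⊞ g(g(c)) ⊞ g(j) ⊞ g(l) ⊞ j ⊞ l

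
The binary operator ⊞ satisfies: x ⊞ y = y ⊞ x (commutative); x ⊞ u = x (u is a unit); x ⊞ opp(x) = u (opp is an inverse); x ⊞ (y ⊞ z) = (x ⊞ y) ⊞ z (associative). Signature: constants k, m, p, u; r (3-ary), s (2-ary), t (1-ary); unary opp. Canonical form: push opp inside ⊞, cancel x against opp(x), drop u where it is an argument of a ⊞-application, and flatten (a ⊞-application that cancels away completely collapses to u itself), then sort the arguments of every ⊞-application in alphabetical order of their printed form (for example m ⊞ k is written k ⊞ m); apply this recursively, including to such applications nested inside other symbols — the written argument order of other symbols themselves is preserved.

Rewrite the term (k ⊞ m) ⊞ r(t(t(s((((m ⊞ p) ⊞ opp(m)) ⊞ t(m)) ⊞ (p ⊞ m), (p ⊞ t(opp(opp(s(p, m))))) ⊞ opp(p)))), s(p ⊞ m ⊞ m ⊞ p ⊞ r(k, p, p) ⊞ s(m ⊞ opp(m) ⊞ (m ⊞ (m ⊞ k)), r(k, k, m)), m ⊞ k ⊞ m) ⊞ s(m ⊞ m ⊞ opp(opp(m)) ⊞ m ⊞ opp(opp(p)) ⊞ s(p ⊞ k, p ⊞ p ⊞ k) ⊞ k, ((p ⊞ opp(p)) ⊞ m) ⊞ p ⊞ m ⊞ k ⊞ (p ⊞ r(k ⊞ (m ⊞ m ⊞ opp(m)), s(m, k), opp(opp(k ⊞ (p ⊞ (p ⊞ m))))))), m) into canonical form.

Answer: k ⊞ m ⊞ r(t(t(s(m ⊞ p ⊞ p ⊞ t(m), t(s(p, m))))), s(k ⊞ m ⊞ m ⊞ m ⊞ m ⊞ p ⊞ s(k ⊞ p, k ⊞ p ⊞ p), k ⊞ m ⊞ m ⊞ p ⊞ p ⊞ r(k ⊞ m, s(m, k), k ⊞ m ⊞ p ⊞ p)) ⊞ s(m ⊞ m ⊞ p ⊞ p ⊞ r(k, p, p) ⊞ s(k ⊞ m ⊞ m, r(k, k, m)), k ⊞ m ⊞ m), m)

Derivation:
Push opp inside:  distribute opp over ⊞ and collapse double opp
Collect:  k ⊞ m ⊞ r(t(t(s(m ⊞ p ⊞ p ⊞ t(m), t(s(p, m))))), s(k ⊞ m ⊞ m ⊞ m ⊞ m ⊞ p ⊞ s(k ⊞ p, k ⊞ p ⊞ p), k ⊞ m ⊞ m ⊞ p ⊞ p ⊞ r(k ⊞ m, s(m, k), k ⊞ m ⊞ p ⊞ p)) ⊞ s(m ⊞ m ⊞ p ⊞ p ⊞ r(k, p, p) ⊞ s(k ⊞ m ⊞ m, r(k, k, m)), k ⊞ m ⊞ m), m)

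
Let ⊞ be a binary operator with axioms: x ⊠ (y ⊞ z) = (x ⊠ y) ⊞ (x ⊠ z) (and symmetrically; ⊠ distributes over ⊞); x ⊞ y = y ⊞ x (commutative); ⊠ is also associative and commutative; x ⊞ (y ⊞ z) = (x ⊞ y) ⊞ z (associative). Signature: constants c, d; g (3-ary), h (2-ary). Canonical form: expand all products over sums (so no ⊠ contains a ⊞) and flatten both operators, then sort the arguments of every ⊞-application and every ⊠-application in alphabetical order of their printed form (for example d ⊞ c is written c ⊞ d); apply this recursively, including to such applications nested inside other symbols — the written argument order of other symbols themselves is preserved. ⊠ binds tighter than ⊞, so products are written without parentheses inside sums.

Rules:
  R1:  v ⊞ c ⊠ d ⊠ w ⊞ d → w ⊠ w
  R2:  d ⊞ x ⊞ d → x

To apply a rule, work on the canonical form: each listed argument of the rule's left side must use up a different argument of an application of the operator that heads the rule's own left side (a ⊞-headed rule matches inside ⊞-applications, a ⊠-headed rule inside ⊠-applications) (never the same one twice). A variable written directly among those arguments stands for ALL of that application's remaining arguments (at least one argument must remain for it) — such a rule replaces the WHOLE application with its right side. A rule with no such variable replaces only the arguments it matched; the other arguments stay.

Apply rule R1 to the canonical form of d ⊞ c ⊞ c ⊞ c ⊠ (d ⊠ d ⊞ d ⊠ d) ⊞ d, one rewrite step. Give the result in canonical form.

Answer: d ⊠ d

Derivation:
Canonical form:  c ⊞ c ⊞ c ⊠ d ⊠ d ⊞ c ⊠ d ⊠ d ⊞ d ⊞ d
R1 matches:  uses c ⊠ d ⊠ d, d;  v := c ⊞ c ⊞ c ⊠ d ⊠ d ⊞ d, w := d
The extension variable absorbs all remaining arguments, so the whole application is rewritten.
Giving:  d ⊠ d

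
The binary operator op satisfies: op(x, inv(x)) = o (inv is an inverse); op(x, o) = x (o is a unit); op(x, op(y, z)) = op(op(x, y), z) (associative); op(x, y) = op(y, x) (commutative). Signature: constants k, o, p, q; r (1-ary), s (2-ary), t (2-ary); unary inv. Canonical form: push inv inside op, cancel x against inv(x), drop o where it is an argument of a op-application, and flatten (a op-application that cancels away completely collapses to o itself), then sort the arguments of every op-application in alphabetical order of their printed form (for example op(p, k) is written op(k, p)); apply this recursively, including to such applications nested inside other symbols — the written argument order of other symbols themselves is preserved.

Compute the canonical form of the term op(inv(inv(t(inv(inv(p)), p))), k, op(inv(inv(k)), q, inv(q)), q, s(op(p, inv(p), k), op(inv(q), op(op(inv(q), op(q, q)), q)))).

Answer: op(k, k, q, s(k, q), t(p, p))

Derivation:
Push inv inside:  distribute inv over op and collapse double inv
Collect:  op(t(p, p), k, k, q, s(k, q))
Sort arguments:  op(k, k, q, s(k, q), t(p, p))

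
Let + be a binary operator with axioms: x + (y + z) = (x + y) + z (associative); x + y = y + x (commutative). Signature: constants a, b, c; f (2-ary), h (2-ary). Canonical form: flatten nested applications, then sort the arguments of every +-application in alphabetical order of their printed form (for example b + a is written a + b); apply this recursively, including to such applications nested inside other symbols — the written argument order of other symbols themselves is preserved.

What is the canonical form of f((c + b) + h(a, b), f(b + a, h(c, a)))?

Answer: f(b + c + h(a, b), f(a + b, h(c, a)))

Derivation:
Focus inside:  (c + b) + h(a, b)
Flatten:  c + b + h(a, b)
Order the arguments:  b + c + h(a, b)
Rebuild:  f(b + c + h(a, b), f(a + b, h(c, a)))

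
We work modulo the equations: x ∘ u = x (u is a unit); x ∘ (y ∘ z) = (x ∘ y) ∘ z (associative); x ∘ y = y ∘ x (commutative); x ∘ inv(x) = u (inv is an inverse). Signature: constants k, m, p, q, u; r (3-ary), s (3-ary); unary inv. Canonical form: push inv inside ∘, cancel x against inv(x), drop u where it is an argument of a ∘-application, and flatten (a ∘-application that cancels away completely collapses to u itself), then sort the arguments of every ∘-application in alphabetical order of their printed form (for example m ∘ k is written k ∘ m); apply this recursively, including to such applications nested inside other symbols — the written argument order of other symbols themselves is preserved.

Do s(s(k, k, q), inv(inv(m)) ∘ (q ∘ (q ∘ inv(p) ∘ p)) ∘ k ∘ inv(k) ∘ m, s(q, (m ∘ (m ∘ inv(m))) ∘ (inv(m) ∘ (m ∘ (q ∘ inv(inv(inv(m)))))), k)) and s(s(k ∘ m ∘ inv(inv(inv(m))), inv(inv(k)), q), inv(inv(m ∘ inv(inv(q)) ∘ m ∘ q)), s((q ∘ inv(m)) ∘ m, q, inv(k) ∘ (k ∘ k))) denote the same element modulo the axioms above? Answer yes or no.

Left:  s(s(k, k, q), inv(inv(m)) ∘ (q ∘ (q ∘ inv(p) ∘ p)) ∘ k ∘ inv(k) ∘ m, s(q, (m ∘ (m ∘ inv(m))) ∘ (inv(m) ∘ (m ∘ (q ∘ inv(inv(inv(m)))))), k))
  Focus inside:  (m ∘ (m ∘ inv(m))) ∘ (inv(m) ∘ (m ∘ (q ∘ inv(inv(inv(m))))))
  Push inv inside:  distribute inv over ∘ and collapse double inv
  Cancel:  m cancels
  Combine occurrences:  q
  Reassemble:  s(s(k, k, q), m ∘ m ∘ q ∘ q, s(q, q, k))
Right:  s(s(k ∘ m ∘ inv(inv(inv(m))), inv(inv(k)), q), inv(inv(m ∘ inv(inv(q)) ∘ m ∘ q)), s((q ∘ inv(m)) ∘ m, q, inv(k) ∘ (k ∘ k)))
  Descend into:  m ∘ inv(inv(q)) ∘ m ∘ q
  Push inv inside:  distribute inv over ∘ and collapse double inv
  Combine occurrences:  m ∘ m ∘ q ∘ q
  Rebuild:  s(s(k, k, q), m ∘ m ∘ q ∘ q, s(q, q, k))

Answer: yes — both canonical forms are s(s(k, k, q), m ∘ m ∘ q ∘ q, s(q, q, k))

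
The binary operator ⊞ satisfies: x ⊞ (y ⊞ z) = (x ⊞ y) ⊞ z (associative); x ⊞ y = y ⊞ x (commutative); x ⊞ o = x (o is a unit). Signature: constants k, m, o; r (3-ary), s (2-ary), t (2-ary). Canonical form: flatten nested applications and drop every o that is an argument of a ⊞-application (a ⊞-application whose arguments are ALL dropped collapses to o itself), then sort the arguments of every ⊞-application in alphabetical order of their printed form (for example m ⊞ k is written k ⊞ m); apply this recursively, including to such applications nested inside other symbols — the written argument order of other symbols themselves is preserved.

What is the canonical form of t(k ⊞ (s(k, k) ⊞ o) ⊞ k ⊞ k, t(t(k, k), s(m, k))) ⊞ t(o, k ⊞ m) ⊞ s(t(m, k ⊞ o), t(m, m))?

Answer: s(t(m, k), t(m, m)) ⊞ t(k ⊞ k ⊞ k ⊞ s(k, k), t(t(k, k), s(m, k))) ⊞ t(o, k ⊞ m)

Derivation:
Canonicalize subterm:  t(k ⊞ (s(k, k) ⊞ o) ⊞ k ⊞ k, t(t(k, k), s(m, k)))  →  t(k ⊞ k ⊞ k ⊞ s(k, k), t(t(k, k), s(m, k)))
Canonicalize subterm:  s(t(m, k ⊞ o), t(m, m))  →  s(t(m, k), t(m, m))
Sort:  s(t(m, k), t(m, m)) ⊞ t(k ⊞ k ⊞ k ⊞ s(k, k), t(t(k, k), s(m, k))) ⊞ t(o, k ⊞ m)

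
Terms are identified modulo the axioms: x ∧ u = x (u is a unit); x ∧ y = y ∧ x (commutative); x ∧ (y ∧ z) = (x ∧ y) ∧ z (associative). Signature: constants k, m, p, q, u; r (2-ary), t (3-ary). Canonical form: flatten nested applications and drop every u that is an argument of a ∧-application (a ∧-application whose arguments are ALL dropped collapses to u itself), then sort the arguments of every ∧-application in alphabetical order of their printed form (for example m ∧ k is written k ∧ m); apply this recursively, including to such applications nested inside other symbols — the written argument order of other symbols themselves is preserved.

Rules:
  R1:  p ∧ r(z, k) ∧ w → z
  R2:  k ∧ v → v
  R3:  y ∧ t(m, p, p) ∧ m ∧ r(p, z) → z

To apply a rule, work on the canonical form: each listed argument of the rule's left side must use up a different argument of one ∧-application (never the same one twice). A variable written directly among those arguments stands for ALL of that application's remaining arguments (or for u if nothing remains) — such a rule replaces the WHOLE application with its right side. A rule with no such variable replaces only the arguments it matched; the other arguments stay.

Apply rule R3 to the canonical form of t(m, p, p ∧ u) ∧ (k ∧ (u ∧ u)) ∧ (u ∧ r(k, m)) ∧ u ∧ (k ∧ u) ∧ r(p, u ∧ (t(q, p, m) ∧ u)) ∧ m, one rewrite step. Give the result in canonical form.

Answer: t(q, p, m)

Derivation:
Canonical form:  k ∧ k ∧ m ∧ r(k, m) ∧ r(p, t(q, p, m)) ∧ t(m, p, p)
R3 matches:  uses m, r(p, t(q, p, m)), t(m, p, p);  y := k ∧ k ∧ r(k, m), z := t(q, p, m)
The variable takes the whole remainder — replace the entire application.
Giving:  t(q, p, m)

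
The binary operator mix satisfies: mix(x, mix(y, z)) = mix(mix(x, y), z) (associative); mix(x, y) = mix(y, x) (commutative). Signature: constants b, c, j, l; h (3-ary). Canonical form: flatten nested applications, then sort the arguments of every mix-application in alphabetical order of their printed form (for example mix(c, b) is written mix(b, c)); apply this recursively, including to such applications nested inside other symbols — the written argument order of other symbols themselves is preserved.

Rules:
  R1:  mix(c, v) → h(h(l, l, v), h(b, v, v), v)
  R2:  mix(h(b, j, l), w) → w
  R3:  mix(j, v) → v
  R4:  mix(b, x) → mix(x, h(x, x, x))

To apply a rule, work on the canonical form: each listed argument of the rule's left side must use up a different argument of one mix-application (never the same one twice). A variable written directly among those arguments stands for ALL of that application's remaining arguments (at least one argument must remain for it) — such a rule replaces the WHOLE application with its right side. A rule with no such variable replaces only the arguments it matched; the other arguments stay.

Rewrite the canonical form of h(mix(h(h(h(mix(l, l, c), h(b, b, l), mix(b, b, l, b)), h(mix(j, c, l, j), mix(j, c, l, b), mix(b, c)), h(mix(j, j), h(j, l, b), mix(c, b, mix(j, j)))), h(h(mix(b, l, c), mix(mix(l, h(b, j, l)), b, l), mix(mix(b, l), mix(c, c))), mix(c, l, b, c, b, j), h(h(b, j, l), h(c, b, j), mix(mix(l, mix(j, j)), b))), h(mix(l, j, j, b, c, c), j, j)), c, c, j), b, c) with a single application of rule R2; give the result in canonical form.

Canonical form:  h(mix(c, c, h(h(h(mix(c, l, l), h(b, b, l), mix(b, b, b, l)), h(mix(c, j, j, l), mix(b, c, j, l), mix(b, c)), h(mix(j, j), h(j, l, b), mix(b, c, j, j))), h(h(mix(b, c, l), mix(b, h(b, j, l), l, l), mix(b, c, c, l)), mix(b, b, c, c, j, l), h(h(b, j, l), h(c, b, j), mix(b, j, j, l))), h(mix(b, c, c, j, j, l), j, j)), j), b, c)
R2 matches:  uses h(b, j, l);  w := mix(b, l, l)
The variable takes the whole remainder — replace the entire application.
Giving:  h(mix(c, c, h(h(h(mix(c, l, l), h(b, b, l), mix(b, b, b, l)), h(mix(c, j, j, l), mix(b, c, j, l), mix(b, c)), h(mix(j, j), h(j, l, b), mix(b, c, j, j))), h(h(mix(b, c, l), mix(b, l, l), mix(b, c, c, l)), mix(b, b, c, c, j, l), h(h(b, j, l), h(c, b, j), mix(b, j, j, l))), h(mix(b, c, c, j, j, l), j, j)), j), b, c)

Answer: h(mix(c, c, h(h(h(mix(c, l, l), h(b, b, l), mix(b, b, b, l)), h(mix(c, j, j, l), mix(b, c, j, l), mix(b, c)), h(mix(j, j), h(j, l, b), mix(b, c, j, j))), h(h(mix(b, c, l), mix(b, l, l), mix(b, c, c, l)), mix(b, b, c, c, j, l), h(h(b, j, l), h(c, b, j), mix(b, j, j, l))), h(mix(b, c, c, j, j, l), j, j)), j), b, c)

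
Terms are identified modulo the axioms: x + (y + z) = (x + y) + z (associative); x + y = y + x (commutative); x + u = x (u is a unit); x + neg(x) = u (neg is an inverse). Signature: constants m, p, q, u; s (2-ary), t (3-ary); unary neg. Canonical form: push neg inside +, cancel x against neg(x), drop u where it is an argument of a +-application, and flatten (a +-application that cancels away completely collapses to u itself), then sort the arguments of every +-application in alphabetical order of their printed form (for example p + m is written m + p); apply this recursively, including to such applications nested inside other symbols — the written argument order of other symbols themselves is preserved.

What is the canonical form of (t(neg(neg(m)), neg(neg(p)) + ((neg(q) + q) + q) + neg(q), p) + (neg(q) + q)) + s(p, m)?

Push neg inside:  distribute neg over + and collapse double neg
Cancel inverse pairs:  q cancels
Combine occurrences:  t(m, p, p) + s(p, m)
Order the arguments:  s(p, m) + t(m, p, p)

Answer: s(p, m) + t(m, p, p)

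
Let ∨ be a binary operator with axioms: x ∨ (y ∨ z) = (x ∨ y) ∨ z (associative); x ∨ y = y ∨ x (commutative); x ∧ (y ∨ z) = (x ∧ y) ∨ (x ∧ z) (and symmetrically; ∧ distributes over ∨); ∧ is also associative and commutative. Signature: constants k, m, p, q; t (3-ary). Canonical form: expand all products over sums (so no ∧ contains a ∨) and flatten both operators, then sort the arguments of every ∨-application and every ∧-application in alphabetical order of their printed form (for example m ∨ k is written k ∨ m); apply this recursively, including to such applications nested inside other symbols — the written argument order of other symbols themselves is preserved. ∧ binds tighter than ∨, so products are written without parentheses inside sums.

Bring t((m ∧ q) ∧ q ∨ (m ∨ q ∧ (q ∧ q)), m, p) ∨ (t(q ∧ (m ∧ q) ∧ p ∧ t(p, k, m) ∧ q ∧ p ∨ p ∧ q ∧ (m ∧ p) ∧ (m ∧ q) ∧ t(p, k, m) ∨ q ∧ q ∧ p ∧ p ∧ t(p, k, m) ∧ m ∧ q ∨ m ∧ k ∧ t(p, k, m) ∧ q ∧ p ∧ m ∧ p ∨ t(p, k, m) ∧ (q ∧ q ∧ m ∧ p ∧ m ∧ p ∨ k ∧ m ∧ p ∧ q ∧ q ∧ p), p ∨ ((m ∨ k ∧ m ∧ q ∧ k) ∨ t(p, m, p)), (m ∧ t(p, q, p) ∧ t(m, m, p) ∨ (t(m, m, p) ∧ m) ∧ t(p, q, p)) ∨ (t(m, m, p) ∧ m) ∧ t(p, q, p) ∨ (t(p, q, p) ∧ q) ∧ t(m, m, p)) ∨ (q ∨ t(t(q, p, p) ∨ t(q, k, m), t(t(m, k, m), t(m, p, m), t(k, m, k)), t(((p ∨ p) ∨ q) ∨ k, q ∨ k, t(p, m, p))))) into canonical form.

Expand:  t(m ∨ m ∧ q ∧ q ∨ q ∧ q ∧ q, m, p) ∨ t(k ∧ m ∧ m ∧ p ∧ p ∧ q ∧ t(p, k, m) ∨ k ∧ m ∧ p ∧ p ∧ q ∧ q ∧ t(p, k, m) ∨ m ∧ m ∧ p ∧ p ∧ q ∧ q ∧ t(p, k, m) ∨ m ∧ m ∧ p ∧ p ∧ q ∧ q ∧ t(p, k, m) ∨ m ∧ p ∧ p ∧ q ∧ q ∧ q ∧ t(p, k, m) ∨ m ∧ p ∧ p ∧ q ∧ q ∧ q ∧ t(p, k, m), k ∧ k ∧ m ∧ q ∨ m ∨ p ∨ t(p, m, p), m ∧ t(m, m, p) ∧ t(p, q, p) ∨ m ∧ t(m, m, p) ∧ t(p, q, p) ∨ m ∧ t(m, m, p) ∧ t(p, q, p) ∨ q ∧ t(m, m, p) ∧ t(p, q, p)) ∨ q ∨ t(t(q, k, m) ∨ t(q, p, p), t(t(m, k, m), t(m, p, m), t(k, m, k)), t(k ∨ p ∨ p ∨ q, k ∨ q, t(p, m, p)))
Sort:  q ∨ t(k ∧ m ∧ m ∧ p ∧ p ∧ q ∧ t(p, k, m) ∨ k ∧ m ∧ p ∧ p ∧ q ∧ q ∧ t(p, k, m) ∨ m ∧ m ∧ p ∧ p ∧ q ∧ q ∧ t(p, k, m) ∨ m ∧ m ∧ p ∧ p ∧ q ∧ q ∧ t(p, k, m) ∨ m ∧ p ∧ p ∧ q ∧ q ∧ q ∧ t(p, k, m) ∨ m ∧ p ∧ p ∧ q ∧ q ∧ q ∧ t(p, k, m), k ∧ k ∧ m ∧ q ∨ m ∨ p ∨ t(p, m, p), m ∧ t(m, m, p) ∧ t(p, q, p) ∨ m ∧ t(m, m, p) ∧ t(p, q, p) ∨ m ∧ t(m, m, p) ∧ t(p, q, p) ∨ q ∧ t(m, m, p) ∧ t(p, q, p)) ∨ t(m ∨ m ∧ q ∧ q ∨ q ∧ q ∧ q, m, p) ∨ t(t(q, k, m) ∨ t(q, p, p), t(t(m, k, m), t(m, p, m), t(k, m, k)), t(k ∨ p ∨ p ∨ q, k ∨ q, t(p, m, p)))

Answer: q ∨ t(k ∧ m ∧ m ∧ p ∧ p ∧ q ∧ t(p, k, m) ∨ k ∧ m ∧ p ∧ p ∧ q ∧ q ∧ t(p, k, m) ∨ m ∧ m ∧ p ∧ p ∧ q ∧ q ∧ t(p, k, m) ∨ m ∧ m ∧ p ∧ p ∧ q ∧ q ∧ t(p, k, m) ∨ m ∧ p ∧ p ∧ q ∧ q ∧ q ∧ t(p, k, m) ∨ m ∧ p ∧ p ∧ q ∧ q ∧ q ∧ t(p, k, m), k ∧ k ∧ m ∧ q ∨ m ∨ p ∨ t(p, m, p), m ∧ t(m, m, p) ∧ t(p, q, p) ∨ m ∧ t(m, m, p) ∧ t(p, q, p) ∨ m ∧ t(m, m, p) ∧ t(p, q, p) ∨ q ∧ t(m, m, p) ∧ t(p, q, p)) ∨ t(m ∨ m ∧ q ∧ q ∨ q ∧ q ∧ q, m, p) ∨ t(t(q, k, m) ∨ t(q, p, p), t(t(m, k, m), t(m, p, m), t(k, m, k)), t(k ∨ p ∨ p ∨ q, k ∨ q, t(p, m, p)))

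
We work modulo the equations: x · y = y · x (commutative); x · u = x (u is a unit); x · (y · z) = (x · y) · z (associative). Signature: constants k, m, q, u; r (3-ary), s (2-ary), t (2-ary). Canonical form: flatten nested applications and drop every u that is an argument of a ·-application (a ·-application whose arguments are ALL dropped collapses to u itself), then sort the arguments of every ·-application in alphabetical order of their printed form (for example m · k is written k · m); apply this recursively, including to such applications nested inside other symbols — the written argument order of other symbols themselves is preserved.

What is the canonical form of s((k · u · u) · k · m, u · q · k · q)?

Answer: s(k · k · m, k · q · q)

Derivation:
Descend into:  (k · u · u) · k · m
Un-nest:  k · u · u · k · m
Units out:  drop u (×2)
Sort arguments:  k · k · m
Rebuild:  s(k · k · m, k · q · q)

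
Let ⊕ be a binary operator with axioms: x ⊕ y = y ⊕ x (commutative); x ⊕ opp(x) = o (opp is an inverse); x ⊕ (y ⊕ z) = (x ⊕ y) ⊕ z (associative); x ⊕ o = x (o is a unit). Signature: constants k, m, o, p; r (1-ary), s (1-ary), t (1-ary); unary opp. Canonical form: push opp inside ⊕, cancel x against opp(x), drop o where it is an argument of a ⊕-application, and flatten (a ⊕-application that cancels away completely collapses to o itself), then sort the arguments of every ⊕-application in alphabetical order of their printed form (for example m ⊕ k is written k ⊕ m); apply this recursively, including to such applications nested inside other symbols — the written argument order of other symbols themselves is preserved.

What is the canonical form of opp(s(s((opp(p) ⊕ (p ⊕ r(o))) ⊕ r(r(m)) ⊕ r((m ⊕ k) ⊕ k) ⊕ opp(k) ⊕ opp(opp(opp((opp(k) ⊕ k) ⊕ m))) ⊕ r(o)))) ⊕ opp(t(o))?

Answer: opp(s(s(opp(k) ⊕ opp(m) ⊕ r(k ⊕ k ⊕ m) ⊕ r(o) ⊕ r(o) ⊕ r(r(m))))) ⊕ opp(t(o))

Derivation:
Push opp inside:  distribute opp over ⊕ and collapse double opp
Collect:  opp(s(s(opp(k) ⊕ opp(m) ⊕ r(k ⊕ k ⊕ m) ⊕ r(o) ⊕ r(o) ⊕ r(r(m))))) ⊕ opp(t(o))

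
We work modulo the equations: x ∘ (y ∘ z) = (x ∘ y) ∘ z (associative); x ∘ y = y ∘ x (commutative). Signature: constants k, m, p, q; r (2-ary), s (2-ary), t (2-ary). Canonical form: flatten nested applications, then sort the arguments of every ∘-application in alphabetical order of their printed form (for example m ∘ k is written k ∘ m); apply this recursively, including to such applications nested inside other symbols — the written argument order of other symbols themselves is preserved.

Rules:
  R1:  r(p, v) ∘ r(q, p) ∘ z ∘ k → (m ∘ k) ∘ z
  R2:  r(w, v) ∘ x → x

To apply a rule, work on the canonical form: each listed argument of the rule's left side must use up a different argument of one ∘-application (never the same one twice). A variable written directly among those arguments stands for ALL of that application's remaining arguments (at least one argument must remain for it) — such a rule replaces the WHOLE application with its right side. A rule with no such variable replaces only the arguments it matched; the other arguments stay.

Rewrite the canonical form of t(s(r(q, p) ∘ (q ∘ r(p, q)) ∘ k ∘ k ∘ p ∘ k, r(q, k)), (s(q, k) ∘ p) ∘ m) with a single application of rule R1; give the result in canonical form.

Canonical form:  t(s(k ∘ k ∘ k ∘ p ∘ q ∘ r(p, q) ∘ r(q, p), r(q, k)), m ∘ p ∘ s(q, k))
Match R1:  consume k, r(p, q), r(q, p);  v := q, z := k ∘ k ∘ p ∘ q
The extension variable absorbs all remaining arguments, so the whole application is rewritten.
Giving:  t(s(k ∘ k ∘ k ∘ m ∘ p ∘ q, r(q, k)), m ∘ p ∘ s(q, k))

Answer: t(s(k ∘ k ∘ k ∘ m ∘ p ∘ q, r(q, k)), m ∘ p ∘ s(q, k))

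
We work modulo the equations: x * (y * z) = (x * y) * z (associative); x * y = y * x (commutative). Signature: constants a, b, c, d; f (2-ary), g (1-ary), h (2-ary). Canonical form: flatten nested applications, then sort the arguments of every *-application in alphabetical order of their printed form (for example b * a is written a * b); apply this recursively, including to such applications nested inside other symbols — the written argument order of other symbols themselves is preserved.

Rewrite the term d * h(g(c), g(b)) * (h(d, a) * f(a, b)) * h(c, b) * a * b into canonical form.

Answer: a * b * d * f(a, b) * h(c, b) * h(d, a) * h(g(c), g(b))

Derivation:
Un-nest:  d * h(g(c), g(b)) * h(d, a) * f(a, b) * h(c, b) * a * b
Order the arguments:  a * b * d * f(a, b) * h(c, b) * h(d, a) * h(g(c), g(b))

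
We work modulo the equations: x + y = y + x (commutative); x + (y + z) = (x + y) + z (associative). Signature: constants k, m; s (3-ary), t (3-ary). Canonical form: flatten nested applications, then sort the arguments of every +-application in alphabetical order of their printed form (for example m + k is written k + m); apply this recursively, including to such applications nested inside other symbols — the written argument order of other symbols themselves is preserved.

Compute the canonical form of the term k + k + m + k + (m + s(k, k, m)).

Flatten:  k + k + m + k + m + s(k, k, m)
Order the arguments:  k + k + k + m + m + s(k, k, m)

Answer: k + k + k + m + m + s(k, k, m)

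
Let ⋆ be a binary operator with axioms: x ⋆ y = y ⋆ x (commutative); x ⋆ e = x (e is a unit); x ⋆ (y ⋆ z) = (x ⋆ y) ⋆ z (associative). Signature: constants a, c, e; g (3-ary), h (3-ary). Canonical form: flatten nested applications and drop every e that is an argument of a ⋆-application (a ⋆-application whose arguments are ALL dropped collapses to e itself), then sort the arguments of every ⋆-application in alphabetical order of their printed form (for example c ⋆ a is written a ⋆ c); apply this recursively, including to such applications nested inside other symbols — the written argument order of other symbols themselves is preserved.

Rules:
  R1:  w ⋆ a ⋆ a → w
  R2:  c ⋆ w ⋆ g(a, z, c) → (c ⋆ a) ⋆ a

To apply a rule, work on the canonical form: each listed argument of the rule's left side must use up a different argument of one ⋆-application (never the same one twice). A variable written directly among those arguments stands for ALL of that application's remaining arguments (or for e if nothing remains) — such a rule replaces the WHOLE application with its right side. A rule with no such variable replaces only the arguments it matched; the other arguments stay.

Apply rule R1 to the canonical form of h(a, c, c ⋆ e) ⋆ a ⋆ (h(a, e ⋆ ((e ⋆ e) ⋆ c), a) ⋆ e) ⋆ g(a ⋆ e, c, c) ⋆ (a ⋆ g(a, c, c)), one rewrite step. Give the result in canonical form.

Canonical form:  a ⋆ a ⋆ g(a, c, c) ⋆ g(a, c, c) ⋆ h(a, c, a) ⋆ h(a, c, c)
Match R1:  consume a, a;  w := g(a, c, c) ⋆ g(a, c, c) ⋆ h(a, c, a) ⋆ h(a, c, c)
The extension variable absorbs all remaining arguments, so the whole application is rewritten.
Result:  g(a, c, c) ⋆ g(a, c, c) ⋆ h(a, c, a) ⋆ h(a, c, c)

Answer: g(a, c, c) ⋆ g(a, c, c) ⋆ h(a, c, a) ⋆ h(a, c, c)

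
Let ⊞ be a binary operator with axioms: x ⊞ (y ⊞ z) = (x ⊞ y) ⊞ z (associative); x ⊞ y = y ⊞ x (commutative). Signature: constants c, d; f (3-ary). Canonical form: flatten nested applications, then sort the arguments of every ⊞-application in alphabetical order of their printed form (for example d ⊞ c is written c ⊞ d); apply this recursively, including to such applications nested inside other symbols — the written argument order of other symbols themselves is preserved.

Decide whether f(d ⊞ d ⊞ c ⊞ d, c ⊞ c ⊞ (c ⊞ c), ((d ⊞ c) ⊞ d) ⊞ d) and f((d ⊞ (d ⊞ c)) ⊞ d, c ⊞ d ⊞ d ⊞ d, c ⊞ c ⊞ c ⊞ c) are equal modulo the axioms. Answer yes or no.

Answer: no — f(c ⊞ d ⊞ d ⊞ d, c ⊞ c ⊞ c ⊞ c, c ⊞ d ⊞ d ⊞ d) vs f(c ⊞ d ⊞ d ⊞ d, c ⊞ d ⊞ d ⊞ d, c ⊞ c ⊞ c ⊞ c)

Derivation:
Left:  f(d ⊞ d ⊞ c ⊞ d, c ⊞ c ⊞ (c ⊞ c), ((d ⊞ c) ⊞ d) ⊞ d)
  Descend into:  ((d ⊞ c) ⊞ d) ⊞ d
  Un-nest:  d ⊞ c ⊞ d ⊞ d
  Sort:  c ⊞ d ⊞ d ⊞ d
  Put back:  f(c ⊞ d ⊞ d ⊞ d, c ⊞ c ⊞ c ⊞ c, c ⊞ d ⊞ d ⊞ d)
Right:  f((d ⊞ (d ⊞ c)) ⊞ d, c ⊞ d ⊞ d ⊞ d, c ⊞ c ⊞ c ⊞ c)
  Descend into:  (d ⊞ (d ⊞ c)) ⊞ d
  Flatten:  d ⊞ d ⊞ c ⊞ d
  Sort:  c ⊞ d ⊞ d ⊞ d
  Rebuild:  f(c ⊞ d ⊞ d ⊞ d, c ⊞ d ⊞ d ⊞ d, c ⊞ c ⊞ c ⊞ c)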